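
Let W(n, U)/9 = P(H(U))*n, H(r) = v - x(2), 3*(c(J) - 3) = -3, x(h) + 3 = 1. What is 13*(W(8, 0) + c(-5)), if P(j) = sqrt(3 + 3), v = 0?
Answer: 26 + 936*sqrt(6) ≈ 2318.7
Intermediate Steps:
x(h) = -2 (x(h) = -3 + 1 = -2)
c(J) = 2 (c(J) = 3 + (1/3)*(-3) = 3 - 1 = 2)
H(r) = 2 (H(r) = 0 - 1*(-2) = 0 + 2 = 2)
P(j) = sqrt(6)
W(n, U) = 9*n*sqrt(6) (W(n, U) = 9*(sqrt(6)*n) = 9*(n*sqrt(6)) = 9*n*sqrt(6))
13*(W(8, 0) + c(-5)) = 13*(9*8*sqrt(6) + 2) = 13*(72*sqrt(6) + 2) = 13*(2 + 72*sqrt(6)) = 26 + 936*sqrt(6)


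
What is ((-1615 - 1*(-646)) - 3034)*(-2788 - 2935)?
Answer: 22909169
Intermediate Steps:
((-1615 - 1*(-646)) - 3034)*(-2788 - 2935) = ((-1615 + 646) - 3034)*(-5723) = (-969 - 3034)*(-5723) = -4003*(-5723) = 22909169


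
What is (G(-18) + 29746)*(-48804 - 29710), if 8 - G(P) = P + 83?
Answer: -2331002146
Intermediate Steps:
G(P) = -75 - P (G(P) = 8 - (P + 83) = 8 - (83 + P) = 8 + (-83 - P) = -75 - P)
(G(-18) + 29746)*(-48804 - 29710) = ((-75 - 1*(-18)) + 29746)*(-48804 - 29710) = ((-75 + 18) + 29746)*(-78514) = (-57 + 29746)*(-78514) = 29689*(-78514) = -2331002146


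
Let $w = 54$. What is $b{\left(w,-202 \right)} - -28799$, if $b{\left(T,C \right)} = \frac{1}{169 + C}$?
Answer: $\frac{950366}{33} \approx 28799.0$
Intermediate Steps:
$b{\left(w,-202 \right)} - -28799 = \frac{1}{169 - 202} - -28799 = \frac{1}{-33} + 28799 = - \frac{1}{33} + 28799 = \frac{950366}{33}$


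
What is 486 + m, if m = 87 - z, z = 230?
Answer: 343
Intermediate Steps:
m = -143 (m = 87 - 1*230 = 87 - 230 = -143)
486 + m = 486 - 143 = 343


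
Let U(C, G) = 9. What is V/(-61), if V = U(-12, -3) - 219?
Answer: 210/61 ≈ 3.4426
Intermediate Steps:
V = -210 (V = 9 - 219 = -210)
V/(-61) = -210/(-61) = -210*(-1/61) = 210/61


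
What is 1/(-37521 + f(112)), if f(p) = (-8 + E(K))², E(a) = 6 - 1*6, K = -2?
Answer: -1/37457 ≈ -2.6697e-5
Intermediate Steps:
E(a) = 0 (E(a) = 6 - 6 = 0)
f(p) = 64 (f(p) = (-8 + 0)² = (-8)² = 64)
1/(-37521 + f(112)) = 1/(-37521 + 64) = 1/(-37457) = -1/37457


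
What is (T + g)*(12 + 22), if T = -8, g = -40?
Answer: -1632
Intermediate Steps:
(T + g)*(12 + 22) = (-8 - 40)*(12 + 22) = -48*34 = -1632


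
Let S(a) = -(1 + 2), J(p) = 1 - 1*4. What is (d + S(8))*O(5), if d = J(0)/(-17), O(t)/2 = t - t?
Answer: 0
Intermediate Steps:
O(t) = 0 (O(t) = 2*(t - t) = 2*0 = 0)
J(p) = -3 (J(p) = 1 - 4 = -3)
d = 3/17 (d = -3/(-17) = -3*(-1/17) = 3/17 ≈ 0.17647)
S(a) = -3 (S(a) = -1*3 = -3)
(d + S(8))*O(5) = (3/17 - 3)*0 = -48/17*0 = 0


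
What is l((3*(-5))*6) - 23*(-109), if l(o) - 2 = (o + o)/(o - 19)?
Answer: 273661/109 ≈ 2510.7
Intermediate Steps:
l(o) = 2 + 2*o/(-19 + o) (l(o) = 2 + (o + o)/(o - 19) = 2 + (2*o)/(-19 + o) = 2 + 2*o/(-19 + o))
l((3*(-5))*6) - 23*(-109) = 2*(-19 + 2*((3*(-5))*6))/(-19 + (3*(-5))*6) - 23*(-109) = 2*(-19 + 2*(-15*6))/(-19 - 15*6) + 2507 = 2*(-19 + 2*(-90))/(-19 - 90) + 2507 = 2*(-19 - 180)/(-109) + 2507 = 2*(-1/109)*(-199) + 2507 = 398/109 + 2507 = 273661/109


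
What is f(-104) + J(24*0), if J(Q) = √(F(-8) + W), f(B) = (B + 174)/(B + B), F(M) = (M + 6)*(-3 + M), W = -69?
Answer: -35/104 + I*√47 ≈ -0.33654 + 6.8557*I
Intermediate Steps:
F(M) = (-3 + M)*(6 + M) (F(M) = (6 + M)*(-3 + M) = (-3 + M)*(6 + M))
f(B) = (174 + B)/(2*B) (f(B) = (174 + B)/((2*B)) = (174 + B)*(1/(2*B)) = (174 + B)/(2*B))
J(Q) = I*√47 (J(Q) = √((-18 + (-8)² + 3*(-8)) - 69) = √((-18 + 64 - 24) - 69) = √(22 - 69) = √(-47) = I*√47)
f(-104) + J(24*0) = (½)*(174 - 104)/(-104) + I*√47 = (½)*(-1/104)*70 + I*√47 = -35/104 + I*√47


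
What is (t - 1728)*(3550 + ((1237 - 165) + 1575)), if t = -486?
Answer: -13720158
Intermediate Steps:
(t - 1728)*(3550 + ((1237 - 165) + 1575)) = (-486 - 1728)*(3550 + ((1237 - 165) + 1575)) = -2214*(3550 + (1072 + 1575)) = -2214*(3550 + 2647) = -2214*6197 = -13720158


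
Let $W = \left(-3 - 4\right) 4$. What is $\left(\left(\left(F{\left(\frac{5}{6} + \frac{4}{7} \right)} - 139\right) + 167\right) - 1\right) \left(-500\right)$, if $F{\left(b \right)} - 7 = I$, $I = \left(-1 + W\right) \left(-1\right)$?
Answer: $-31500$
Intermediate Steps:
$W = -28$ ($W = \left(-7\right) 4 = -28$)
$I = 29$ ($I = \left(-1 - 28\right) \left(-1\right) = \left(-29\right) \left(-1\right) = 29$)
$F{\left(b \right)} = 36$ ($F{\left(b \right)} = 7 + 29 = 36$)
$\left(\left(\left(F{\left(\frac{5}{6} + \frac{4}{7} \right)} - 139\right) + 167\right) - 1\right) \left(-500\right) = \left(\left(\left(36 - 139\right) + 167\right) - 1\right) \left(-500\right) = \left(\left(-103 + 167\right) - 1\right) \left(-500\right) = \left(64 - 1\right) \left(-500\right) = 63 \left(-500\right) = -31500$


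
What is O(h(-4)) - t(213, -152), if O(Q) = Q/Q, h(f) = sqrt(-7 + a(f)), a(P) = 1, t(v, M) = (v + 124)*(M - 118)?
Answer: 90991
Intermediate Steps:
t(v, M) = (-118 + M)*(124 + v) (t(v, M) = (124 + v)*(-118 + M) = (-118 + M)*(124 + v))
h(f) = I*sqrt(6) (h(f) = sqrt(-7 + 1) = sqrt(-6) = I*sqrt(6))
O(Q) = 1
O(h(-4)) - t(213, -152) = 1 - (-14632 - 118*213 + 124*(-152) - 152*213) = 1 - (-14632 - 25134 - 18848 - 32376) = 1 - 1*(-90990) = 1 + 90990 = 90991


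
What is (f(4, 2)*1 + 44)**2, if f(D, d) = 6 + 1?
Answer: 2601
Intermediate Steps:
f(D, d) = 7
(f(4, 2)*1 + 44)**2 = (7*1 + 44)**2 = (7 + 44)**2 = 51**2 = 2601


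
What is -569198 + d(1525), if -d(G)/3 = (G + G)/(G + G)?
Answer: -569201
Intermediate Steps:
d(G) = -3 (d(G) = -3*(G + G)/(G + G) = -3*2*G/(2*G) = -3*2*G*1/(2*G) = -3*1 = -3)
-569198 + d(1525) = -569198 - 3 = -569201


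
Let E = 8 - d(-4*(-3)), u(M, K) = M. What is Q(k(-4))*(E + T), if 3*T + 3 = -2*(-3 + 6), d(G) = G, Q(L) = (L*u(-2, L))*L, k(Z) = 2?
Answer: 56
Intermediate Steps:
Q(L) = -2*L² (Q(L) = (L*(-2))*L = (-2*L)*L = -2*L²)
T = -3 (T = -1 + (-2*(-3 + 6))/3 = -1 + (-2*3)/3 = -1 + (⅓)*(-6) = -1 - 2 = -3)
E = -4 (E = 8 - (-4)*(-3) = 8 - 1*12 = 8 - 12 = -4)
Q(k(-4))*(E + T) = (-2*2²)*(-4 - 3) = -2*4*(-7) = -8*(-7) = 56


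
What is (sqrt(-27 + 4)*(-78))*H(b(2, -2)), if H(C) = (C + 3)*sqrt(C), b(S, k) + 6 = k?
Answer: -780*sqrt(46) ≈ -5290.2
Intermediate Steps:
b(S, k) = -6 + k
H(C) = sqrt(C)*(3 + C) (H(C) = (3 + C)*sqrt(C) = sqrt(C)*(3 + C))
(sqrt(-27 + 4)*(-78))*H(b(2, -2)) = (sqrt(-27 + 4)*(-78))*(sqrt(-6 - 2)*(3 + (-6 - 2))) = (sqrt(-23)*(-78))*(sqrt(-8)*(3 - 8)) = ((I*sqrt(23))*(-78))*((2*I*sqrt(2))*(-5)) = (-78*I*sqrt(23))*(-10*I*sqrt(2)) = -780*sqrt(46)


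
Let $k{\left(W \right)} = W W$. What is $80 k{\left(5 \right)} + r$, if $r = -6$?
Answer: $1994$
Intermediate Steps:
$k{\left(W \right)} = W^{2}$
$80 k{\left(5 \right)} + r = 80 \cdot 5^{2} - 6 = 80 \cdot 25 - 6 = 2000 - 6 = 1994$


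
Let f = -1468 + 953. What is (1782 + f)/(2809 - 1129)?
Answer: 181/240 ≈ 0.75417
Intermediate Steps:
f = -515
(1782 + f)/(2809 - 1129) = (1782 - 515)/(2809 - 1129) = 1267/1680 = 1267*(1/1680) = 181/240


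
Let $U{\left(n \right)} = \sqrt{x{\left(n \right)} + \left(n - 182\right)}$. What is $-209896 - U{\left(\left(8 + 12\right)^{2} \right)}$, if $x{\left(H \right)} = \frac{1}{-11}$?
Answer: $-209896 - \frac{\sqrt{26367}}{11} \approx -2.0991 \cdot 10^{5}$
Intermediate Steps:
$x{\left(H \right)} = - \frac{1}{11}$
$U{\left(n \right)} = \sqrt{- \frac{2003}{11} + n}$ ($U{\left(n \right)} = \sqrt{- \frac{1}{11} + \left(n - 182\right)} = \sqrt{- \frac{1}{11} + \left(-182 + n\right)} = \sqrt{- \frac{2003}{11} + n}$)
$-209896 - U{\left(\left(8 + 12\right)^{2} \right)} = -209896 - \frac{\sqrt{-22033 + 121 \left(8 + 12\right)^{2}}}{11} = -209896 - \frac{\sqrt{-22033 + 121 \cdot 20^{2}}}{11} = -209896 - \frac{\sqrt{-22033 + 121 \cdot 400}}{11} = -209896 - \frac{\sqrt{-22033 + 48400}}{11} = -209896 - \frac{\sqrt{26367}}{11}$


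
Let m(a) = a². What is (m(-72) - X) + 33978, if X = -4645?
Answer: 43807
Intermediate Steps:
(m(-72) - X) + 33978 = ((-72)² - 1*(-4645)) + 33978 = (5184 + 4645) + 33978 = 9829 + 33978 = 43807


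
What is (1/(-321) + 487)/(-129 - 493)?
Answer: -78163/99831 ≈ -0.78295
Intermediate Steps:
(1/(-321) + 487)/(-129 - 493) = (-1/321 + 487)/(-622) = (156326/321)*(-1/622) = -78163/99831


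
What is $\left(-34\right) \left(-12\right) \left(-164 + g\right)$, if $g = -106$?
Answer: $-110160$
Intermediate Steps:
$\left(-34\right) \left(-12\right) \left(-164 + g\right) = \left(-34\right) \left(-12\right) \left(-164 - 106\right) = 408 \left(-270\right) = -110160$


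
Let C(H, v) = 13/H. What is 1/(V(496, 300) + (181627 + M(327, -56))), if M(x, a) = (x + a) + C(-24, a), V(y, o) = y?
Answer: 24/4377443 ≈ 5.4827e-6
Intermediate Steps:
M(x, a) = -13/24 + a + x (M(x, a) = (x + a) + 13/(-24) = (a + x) + 13*(-1/24) = (a + x) - 13/24 = -13/24 + a + x)
1/(V(496, 300) + (181627 + M(327, -56))) = 1/(496 + (181627 + (-13/24 - 56 + 327))) = 1/(496 + (181627 + 6491/24)) = 1/(496 + 4365539/24) = 1/(4377443/24) = 24/4377443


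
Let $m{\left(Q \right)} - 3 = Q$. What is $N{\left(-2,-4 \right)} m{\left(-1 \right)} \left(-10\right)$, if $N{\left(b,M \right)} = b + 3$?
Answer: $-20$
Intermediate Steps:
$m{\left(Q \right)} = 3 + Q$
$N{\left(b,M \right)} = 3 + b$
$N{\left(-2,-4 \right)} m{\left(-1 \right)} \left(-10\right) = \left(3 - 2\right) \left(3 - 1\right) \left(-10\right) = 1 \cdot 2 \left(-10\right) = 2 \left(-10\right) = -20$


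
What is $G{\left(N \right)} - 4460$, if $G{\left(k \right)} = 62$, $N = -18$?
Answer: $-4398$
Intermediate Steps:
$G{\left(N \right)} - 4460 = 62 - 4460 = -4398$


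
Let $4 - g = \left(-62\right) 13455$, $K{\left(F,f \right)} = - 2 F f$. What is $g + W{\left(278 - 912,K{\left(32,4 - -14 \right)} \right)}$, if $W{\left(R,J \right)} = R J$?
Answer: $1564582$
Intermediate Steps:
$K{\left(F,f \right)} = - 2 F f$
$W{\left(R,J \right)} = J R$
$g = 834214$ ($g = 4 - \left(-62\right) 13455 = 4 - -834210 = 4 + 834210 = 834214$)
$g + W{\left(278 - 912,K{\left(32,4 - -14 \right)} \right)} = 834214 + \left(-2\right) 32 \left(4 - -14\right) \left(278 - 912\right) = 834214 + \left(-2\right) 32 \left(4 + 14\right) \left(-634\right) = 834214 + \left(-2\right) 32 \cdot 18 \left(-634\right) = 834214 - -730368 = 834214 + 730368 = 1564582$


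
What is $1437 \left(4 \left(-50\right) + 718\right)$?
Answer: $744366$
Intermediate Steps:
$1437 \left(4 \left(-50\right) + 718\right) = 1437 \left(-200 + 718\right) = 1437 \cdot 518 = 744366$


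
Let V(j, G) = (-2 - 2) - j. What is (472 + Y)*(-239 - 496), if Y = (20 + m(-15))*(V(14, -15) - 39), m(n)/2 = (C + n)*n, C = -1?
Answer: 20600580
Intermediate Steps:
V(j, G) = -4 - j
m(n) = 2*n*(-1 + n) (m(n) = 2*((-1 + n)*n) = 2*(n*(-1 + n)) = 2*n*(-1 + n))
Y = -28500 (Y = (20 + 2*(-15)*(-1 - 15))*((-4 - 1*14) - 39) = (20 + 2*(-15)*(-16))*((-4 - 14) - 39) = (20 + 480)*(-18 - 39) = 500*(-57) = -28500)
(472 + Y)*(-239 - 496) = (472 - 28500)*(-239 - 496) = -28028*(-735) = 20600580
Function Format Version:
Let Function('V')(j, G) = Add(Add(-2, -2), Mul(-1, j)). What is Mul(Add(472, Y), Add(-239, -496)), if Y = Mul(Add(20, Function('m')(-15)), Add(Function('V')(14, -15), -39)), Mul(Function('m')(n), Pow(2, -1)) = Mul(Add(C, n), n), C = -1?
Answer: 20600580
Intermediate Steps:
Function('V')(j, G) = Add(-4, Mul(-1, j))
Function('m')(n) = Mul(2, n, Add(-1, n)) (Function('m')(n) = Mul(2, Mul(Add(-1, n), n)) = Mul(2, Mul(n, Add(-1, n))) = Mul(2, n, Add(-1, n)))
Y = -28500 (Y = Mul(Add(20, Mul(2, -15, Add(-1, -15))), Add(Add(-4, Mul(-1, 14)), -39)) = Mul(Add(20, Mul(2, -15, -16)), Add(Add(-4, -14), -39)) = Mul(Add(20, 480), Add(-18, -39)) = Mul(500, -57) = -28500)
Mul(Add(472, Y), Add(-239, -496)) = Mul(Add(472, -28500), Add(-239, -496)) = Mul(-28028, -735) = 20600580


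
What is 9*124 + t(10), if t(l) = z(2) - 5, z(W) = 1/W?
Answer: 2223/2 ≈ 1111.5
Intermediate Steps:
t(l) = -9/2 (t(l) = 1/2 - 5 = ½ - 5 = -9/2)
9*124 + t(10) = 9*124 - 9/2 = 1116 - 9/2 = 2223/2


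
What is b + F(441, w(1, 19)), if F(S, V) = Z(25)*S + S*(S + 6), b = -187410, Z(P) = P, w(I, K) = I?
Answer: 20742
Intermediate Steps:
F(S, V) = 25*S + S*(6 + S) (F(S, V) = 25*S + S*(S + 6) = 25*S + S*(6 + S))
b + F(441, w(1, 19)) = -187410 + 441*(31 + 441) = -187410 + 441*472 = -187410 + 208152 = 20742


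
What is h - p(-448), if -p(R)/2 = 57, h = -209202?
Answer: -209088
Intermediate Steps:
p(R) = -114 (p(R) = -2*57 = -114)
h - p(-448) = -209202 - 1*(-114) = -209202 + 114 = -209088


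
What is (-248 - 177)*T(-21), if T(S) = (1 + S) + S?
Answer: 17425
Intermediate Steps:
T(S) = 1 + 2*S
(-248 - 177)*T(-21) = (-248 - 177)*(1 + 2*(-21)) = -425*(1 - 42) = -425*(-41) = 17425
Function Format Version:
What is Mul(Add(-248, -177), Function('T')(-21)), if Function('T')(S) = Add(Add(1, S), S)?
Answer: 17425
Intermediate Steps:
Function('T')(S) = Add(1, Mul(2, S))
Mul(Add(-248, -177), Function('T')(-21)) = Mul(Add(-248, -177), Add(1, Mul(2, -21))) = Mul(-425, Add(1, -42)) = Mul(-425, -41) = 17425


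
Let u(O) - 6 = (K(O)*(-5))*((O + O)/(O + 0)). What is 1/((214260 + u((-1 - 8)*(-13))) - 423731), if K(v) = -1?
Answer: -1/209455 ≈ -4.7743e-6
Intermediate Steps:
u(O) = 16 (u(O) = 6 + (-1*(-5))*((O + O)/(O + 0)) = 6 + 5*((2*O)/O) = 6 + 5*2 = 6 + 10 = 16)
1/((214260 + u((-1 - 8)*(-13))) - 423731) = 1/((214260 + 16) - 423731) = 1/(214276 - 423731) = 1/(-209455) = -1/209455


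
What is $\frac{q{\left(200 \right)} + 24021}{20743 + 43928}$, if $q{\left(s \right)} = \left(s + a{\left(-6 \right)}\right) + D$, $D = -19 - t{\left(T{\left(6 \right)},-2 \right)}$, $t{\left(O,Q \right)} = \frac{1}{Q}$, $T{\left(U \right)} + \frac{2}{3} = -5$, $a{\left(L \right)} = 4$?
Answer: $\frac{48413}{129342} \approx 0.3743$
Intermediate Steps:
$T{\left(U \right)} = - \frac{17}{3}$ ($T{\left(U \right)} = - \frac{2}{3} - 5 = - \frac{17}{3}$)
$D = - \frac{37}{2}$ ($D = -19 - \frac{1}{-2} = -19 - - \frac{1}{2} = -19 + \frac{1}{2} = - \frac{37}{2} \approx -18.5$)
$q{\left(s \right)} = - \frac{29}{2} + s$ ($q{\left(s \right)} = \left(s + 4\right) - \frac{37}{2} = \left(4 + s\right) - \frac{37}{2} = - \frac{29}{2} + s$)
$\frac{q{\left(200 \right)} + 24021}{20743 + 43928} = \frac{\left(- \frac{29}{2} + 200\right) + 24021}{20743 + 43928} = \frac{\frac{371}{2} + 24021}{64671} = \frac{48413}{2} \cdot \frac{1}{64671} = \frac{48413}{129342}$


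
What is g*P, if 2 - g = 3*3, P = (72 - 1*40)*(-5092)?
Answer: 1140608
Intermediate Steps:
P = -162944 (P = (72 - 40)*(-5092) = 32*(-5092) = -162944)
g = -7 (g = 2 - 3*3 = 2 - 1*9 = 2 - 9 = -7)
g*P = -7*(-162944) = 1140608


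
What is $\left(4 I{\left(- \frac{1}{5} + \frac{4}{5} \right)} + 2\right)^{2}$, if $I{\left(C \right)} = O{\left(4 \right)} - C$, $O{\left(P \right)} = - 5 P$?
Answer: $\frac{161604}{25} \approx 6464.2$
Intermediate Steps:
$I{\left(C \right)} = -20 - C$ ($I{\left(C \right)} = \left(-5\right) 4 - C = -20 - C$)
$\left(4 I{\left(- \frac{1}{5} + \frac{4}{5} \right)} + 2\right)^{2} = \left(4 \left(-20 - \left(- \frac{1}{5} + \frac{4}{5}\right)\right) + 2\right)^{2} = \left(4 \left(-20 - \frac{3}{5}\right) + 2\right)^{2} = \left(4 \left(- \frac{103}{5}\right) + 2\right)^{2} = \left(- \frac{412}{5} + 2\right)^{2} = \left(- \frac{402}{5}\right)^{2} = \frac{161604}{25}$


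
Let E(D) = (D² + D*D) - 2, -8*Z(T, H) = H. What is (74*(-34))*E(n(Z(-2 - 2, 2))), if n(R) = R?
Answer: 9435/2 ≈ 4717.5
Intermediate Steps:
Z(T, H) = -H/8
E(D) = -2 + 2*D² (E(D) = (D² + D²) - 2 = 2*D² - 2 = -2 + 2*D²)
(74*(-34))*E(n(Z(-2 - 2, 2))) = (74*(-34))*(-2 + 2*(-⅛*2)²) = -2516*(-2 + 2*(-¼)²) = -2516*(-2 + 2*(1/16)) = -2516*(-2 + ⅛) = -2516*(-15/8) = 9435/2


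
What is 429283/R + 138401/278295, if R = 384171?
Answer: 19181884784/11879207605 ≈ 1.6147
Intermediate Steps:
429283/R + 138401/278295 = 429283/384171 + 138401/278295 = 19181884784/11879207605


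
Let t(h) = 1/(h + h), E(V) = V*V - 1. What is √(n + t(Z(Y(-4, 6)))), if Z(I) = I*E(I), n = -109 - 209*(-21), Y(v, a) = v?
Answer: √15407970/60 ≈ 65.422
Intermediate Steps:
E(V) = -1 + V² (E(V) = V² - 1 = -1 + V²)
n = 4280 (n = -109 + 4389 = 4280)
Z(I) = I*(-1 + I²)
t(h) = 1/(2*h)
√(n + t(Z(Y(-4, 6)))) = √(4280 + 1/(2*((-4)³ - 1*(-4)))) = √(4280 + 1/(2*(-64 + 4))) = √(4280 + (½)/(-60)) = √(4280 + (½)*(-1/60)) = √(4280 - 1/120) = √(513599/120) = √15407970/60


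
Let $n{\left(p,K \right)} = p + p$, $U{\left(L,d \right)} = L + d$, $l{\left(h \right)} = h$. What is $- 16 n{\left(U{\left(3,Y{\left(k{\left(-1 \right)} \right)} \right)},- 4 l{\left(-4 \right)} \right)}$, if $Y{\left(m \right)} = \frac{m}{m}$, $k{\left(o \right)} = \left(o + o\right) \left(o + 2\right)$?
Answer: $-128$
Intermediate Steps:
$k{\left(o \right)} = 2 o \left(2 + o\right)$
$Y{\left(m \right)} = 1$
$n{\left(p,K \right)} = 2 p$
$- 16 n{\left(U{\left(3,Y{\left(k{\left(-1 \right)} \right)} \right)},- 4 l{\left(-4 \right)} \right)} = - 16 \cdot 2 \left(3 + 1\right) = - 16 \cdot 2 \cdot 4 = \left(-16\right) 8 = -128$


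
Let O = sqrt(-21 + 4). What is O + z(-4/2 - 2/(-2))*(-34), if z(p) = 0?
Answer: I*sqrt(17) ≈ 4.1231*I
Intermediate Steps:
O = I*sqrt(17) (O = sqrt(-17) = I*sqrt(17) ≈ 4.1231*I)
O + z(-4/2 - 2/(-2))*(-34) = I*sqrt(17) + 0*(-34) = I*sqrt(17) + 0 = I*sqrt(17)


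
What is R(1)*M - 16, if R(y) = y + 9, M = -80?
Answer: -816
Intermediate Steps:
R(y) = 9 + y
R(1)*M - 16 = (9 + 1)*(-80) - 16 = 10*(-80) - 16 = -800 - 16 = -816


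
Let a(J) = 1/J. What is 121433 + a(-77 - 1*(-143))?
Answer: 8014579/66 ≈ 1.2143e+5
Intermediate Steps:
121433 + a(-77 - 1*(-143)) = 121433 + 1/(-77 - 1*(-143)) = 121433 + 1/(-77 + 143) = 121433 + 1/66 = 8014579/66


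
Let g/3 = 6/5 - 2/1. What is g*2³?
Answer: -96/5 ≈ -19.200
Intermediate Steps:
g = -12/5 (g = 3*(6/5 - 2/1) = 3*(6*(⅕) - 2*1) = 3*(6/5 - 2) = 3*(-⅘) = -12/5 ≈ -2.4000)
g*2³ = -12/5*2³ = -12/5*8 = -96/5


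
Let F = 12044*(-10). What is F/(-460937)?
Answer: 120440/460937 ≈ 0.26129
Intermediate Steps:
F = -120440
F/(-460937) = -120440/(-460937) = -120440*(-1/460937) = 120440/460937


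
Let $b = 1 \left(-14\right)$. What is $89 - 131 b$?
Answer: $1923$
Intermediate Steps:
$b = -14$
$89 - 131 b = 89 - -1834 = 89 + 1834 = 1923$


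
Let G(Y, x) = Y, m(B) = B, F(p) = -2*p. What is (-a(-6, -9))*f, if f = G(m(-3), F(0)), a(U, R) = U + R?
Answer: -45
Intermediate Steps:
a(U, R) = R + U
f = -3
(-a(-6, -9))*f = -(-9 - 6)*(-3) = -1*(-15)*(-3) = 15*(-3) = -45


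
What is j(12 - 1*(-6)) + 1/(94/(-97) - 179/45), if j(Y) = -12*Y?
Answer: -4668453/21593 ≈ -216.20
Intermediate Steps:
j(12 - 1*(-6)) + 1/(94/(-97) - 179/45) = -12*(12 - 1*(-6)) + 1/(94/(-97) - 179/45) = -12*(12 + 6) + 1/(94*(-1/97) - 179*1/45) = -12*18 + 1/(-94/97 - 179/45) = -216 + 1/(-21593/4365) = -216 - 4365/21593 = -4668453/21593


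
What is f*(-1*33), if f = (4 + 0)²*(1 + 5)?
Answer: -3168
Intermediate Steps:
f = 96 (f = 4²*6 = 16*6 = 96)
f*(-1*33) = 96*(-1*33) = 96*(-33) = -3168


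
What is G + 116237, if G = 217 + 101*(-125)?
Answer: 103829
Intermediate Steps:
G = -12408 (G = 217 - 12625 = -12408)
G + 116237 = -12408 + 116237 = 103829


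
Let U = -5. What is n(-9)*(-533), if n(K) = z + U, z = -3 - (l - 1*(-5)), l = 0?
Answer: 6929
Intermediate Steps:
z = -8 (z = -3 - (0 - 1*(-5)) = -3 - (0 + 5) = -3 - 1*5 = -3 - 5 = -8)
n(K) = -13 (n(K) = -8 - 5 = -13)
n(-9)*(-533) = -13*(-533) = 6929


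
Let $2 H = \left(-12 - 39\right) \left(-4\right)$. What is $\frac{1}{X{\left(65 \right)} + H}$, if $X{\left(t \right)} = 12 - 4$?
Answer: $\frac{1}{110} \approx 0.0090909$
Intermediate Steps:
$X{\left(t \right)} = 8$
$H = 102$ ($H = \frac{\left(-12 - 39\right) \left(-4\right)}{2} = \frac{\left(-51\right) \left(-4\right)}{2} = \frac{1}{2} \cdot 204 = 102$)
$\frac{1}{X{\left(65 \right)} + H} = \frac{1}{8 + 102} = \frac{1}{110}$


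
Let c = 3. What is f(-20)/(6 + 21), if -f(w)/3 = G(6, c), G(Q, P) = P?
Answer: -1/3 ≈ -0.33333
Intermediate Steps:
f(w) = -9 (f(w) = -3*3 = -9)
f(-20)/(6 + 21) = -9/(6 + 21) = -9/27 = (1/27)*(-9) = -1/3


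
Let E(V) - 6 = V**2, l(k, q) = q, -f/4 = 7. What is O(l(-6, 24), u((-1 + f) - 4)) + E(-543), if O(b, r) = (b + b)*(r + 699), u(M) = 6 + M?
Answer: 327111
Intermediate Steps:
f = -28 (f = -4*7 = -28)
O(b, r) = 2*b*(699 + r) (O(b, r) = (2*b)*(699 + r) = 2*b*(699 + r))
E(V) = 6 + V**2
O(l(-6, 24), u((-1 + f) - 4)) + E(-543) = 2*24*(699 + (6 + ((-1 - 28) - 4))) + (6 + (-543)**2) = 2*24*(699 + (6 + (-29 - 4))) + (6 + 294849) = 2*24*(699 + (6 - 33)) + 294855 = 2*24*(699 - 27) + 294855 = 2*24*672 + 294855 = 32256 + 294855 = 327111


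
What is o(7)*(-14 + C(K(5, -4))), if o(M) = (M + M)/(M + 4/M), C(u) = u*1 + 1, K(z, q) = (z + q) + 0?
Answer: -1176/53 ≈ -22.189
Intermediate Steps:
K(z, q) = q + z (K(z, q) = (q + z) + 0 = q + z)
C(u) = 1 + u (C(u) = u + 1 = 1 + u)
o(M) = 2*M/(M + 4/M) (o(M) = (2*M)/(M + 4/M) = 2*M/(M + 4/M))
o(7)*(-14 + C(K(5, -4))) = (2*7**2/(4 + 7**2))*(-14 + (1 + (-4 + 5))) = (2*49/(4 + 49))*(-14 + (1 + 1)) = (2*49/53)*(-14 + 2) = (2*49*(1/53))*(-12) = (98/53)*(-12) = -1176/53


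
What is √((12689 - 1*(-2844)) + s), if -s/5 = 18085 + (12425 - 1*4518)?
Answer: I*√114427 ≈ 338.27*I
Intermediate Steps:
s = -129960 (s = -5*(18085 + (12425 - 1*4518)) = -5*(18085 + (12425 - 4518)) = -5*(18085 + 7907) = -5*25992 = -129960)
√((12689 - 1*(-2844)) + s) = √((12689 - 1*(-2844)) - 129960) = √((12689 + 2844) - 129960) = √(15533 - 129960) = √(-114427) = I*√114427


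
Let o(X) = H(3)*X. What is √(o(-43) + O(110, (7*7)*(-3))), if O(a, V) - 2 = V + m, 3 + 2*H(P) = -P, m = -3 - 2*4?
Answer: 3*I*√3 ≈ 5.1962*I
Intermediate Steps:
m = -11 (m = -3 - 8 = -11)
H(P) = -3/2 - P/2 (H(P) = -3/2 + (-P)/2 = -3/2 - P/2)
O(a, V) = -9 + V (O(a, V) = 2 + (V - 11) = 2 + (-11 + V) = -9 + V)
o(X) = -3*X (o(X) = (-3/2 - ½*3)*X = (-3/2 - 3/2)*X = -3*X)
√(o(-43) + O(110, (7*7)*(-3))) = √(-3*(-43) + (-9 + (7*7)*(-3))) = √(129 + (-9 + 49*(-3))) = √(129 + (-9 - 147)) = √(129 - 156) = √(-27) = 3*I*√3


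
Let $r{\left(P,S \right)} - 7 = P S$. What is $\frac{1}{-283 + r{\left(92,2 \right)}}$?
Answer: $- \frac{1}{92} \approx -0.01087$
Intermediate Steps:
$r{\left(P,S \right)} = 7 + P S$
$\frac{1}{-283 + r{\left(92,2 \right)}} = \frac{1}{-283 + \left(7 + 92 \cdot 2\right)} = \frac{1}{-283 + \left(7 + 184\right)} = \frac{1}{-283 + 191} = \frac{1}{-92} = - \frac{1}{92}$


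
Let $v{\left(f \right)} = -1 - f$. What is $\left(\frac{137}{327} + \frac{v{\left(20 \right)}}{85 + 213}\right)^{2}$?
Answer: $\frac{1153213681}{9495722916} \approx 0.12145$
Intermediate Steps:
$\left(\frac{137}{327} + \frac{v{\left(20 \right)}}{85 + 213}\right)^{2} = \left(\frac{137}{327} + \frac{-1 - 20}{85 + 213}\right)^{2} = \left(137 \cdot \frac{1}{327} + \frac{-1 - 20}{298}\right)^{2} = \left(\frac{137}{327} - \frac{21}{298}\right)^{2} = \left(\frac{33959}{97446}\right)^{2} = \frac{1153213681}{9495722916}$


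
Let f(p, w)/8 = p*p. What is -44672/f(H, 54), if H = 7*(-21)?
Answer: -5584/21609 ≈ -0.25841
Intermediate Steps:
H = -147
f(p, w) = 8*p² (f(p, w) = 8*(p*p) = 8*p²)
-44672/f(H, 54) = -44672/(8*(-147)²) = -44672/(8*21609) = -44672/172872 = -44672*1/172872 = -5584/21609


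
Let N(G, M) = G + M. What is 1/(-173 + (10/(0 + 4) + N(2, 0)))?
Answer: -2/337 ≈ -0.0059347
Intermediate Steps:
1/(-173 + (10/(0 + 4) + N(2, 0))) = 1/(-173 + (10/(0 + 4) + (2 + 0))) = 1/(-173 + (10/4 + 2)) = 1/(-173 + ((¼)*10 + 2)) = 1/(-173 + (5/2 + 2)) = 1/(-173 + 9/2) = 1/(-337/2) = -2/337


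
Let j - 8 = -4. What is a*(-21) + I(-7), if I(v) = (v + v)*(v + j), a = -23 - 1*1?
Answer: 546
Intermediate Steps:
j = 4 (j = 8 - 4 = 4)
a = -24 (a = -23 - 1 = -24)
I(v) = 2*v*(4 + v) (I(v) = (v + v)*(v + 4) = (2*v)*(4 + v) = 2*v*(4 + v))
a*(-21) + I(-7) = -24*(-21) + 2*(-7)*(4 - 7) = 504 + 2*(-7)*(-3) = 504 + 42 = 546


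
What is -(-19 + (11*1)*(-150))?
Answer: 1669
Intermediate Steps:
-(-19 + (11*1)*(-150)) = -(-19 + 11*(-150)) = -(-19 - 1650) = -1*(-1669) = 1669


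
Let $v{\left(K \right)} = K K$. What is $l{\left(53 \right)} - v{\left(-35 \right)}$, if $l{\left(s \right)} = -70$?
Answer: $-1295$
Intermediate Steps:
$v{\left(K \right)} = K^{2}$
$l{\left(53 \right)} - v{\left(-35 \right)} = -70 - \left(-35\right)^{2} = -70 - 1225 = -1295$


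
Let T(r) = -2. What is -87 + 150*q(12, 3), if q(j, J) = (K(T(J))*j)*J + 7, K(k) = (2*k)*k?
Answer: 44163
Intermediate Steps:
K(k) = 2*k²
q(j, J) = 7 + 8*J*j (q(j, J) = ((2*(-2)²)*j)*J + 7 = ((2*4)*j)*J + 7 = (8*j)*J + 7 = 8*J*j + 7 = 7 + 8*J*j)
-87 + 150*q(12, 3) = -87 + 150*(7 + 8*3*12) = -87 + 150*(7 + 288) = -87 + 150*295 = -87 + 44250 = 44163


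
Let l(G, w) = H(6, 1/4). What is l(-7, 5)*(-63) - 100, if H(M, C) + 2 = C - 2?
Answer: 545/4 ≈ 136.25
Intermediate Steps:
H(M, C) = -4 + C (H(M, C) = -2 + (C - 2) = -2 + (-2 + C) = -4 + C)
l(G, w) = -15/4 (l(G, w) = -4 + 1/4 = -4 + ¼ = -15/4)
l(-7, 5)*(-63) - 100 = -15/4*(-63) - 100 = 945/4 - 100 = 545/4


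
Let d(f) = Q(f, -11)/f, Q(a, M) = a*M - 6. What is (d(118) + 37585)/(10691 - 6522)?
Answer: 201533/22361 ≈ 9.0127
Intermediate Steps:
Q(a, M) = -6 + M*a (Q(a, M) = M*a - 6 = -6 + M*a)
d(f) = (-6 - 11*f)/f
(d(118) + 37585)/(10691 - 6522) = ((-11 - 6/118) + 37585)/(10691 - 6522) = ((-11 - 6*1/118) + 37585)/4169 = ((-11 - 3/59) + 37585)*(1/4169) = (-652/59 + 37585)*(1/4169) = (2216863/59)*(1/4169) = 201533/22361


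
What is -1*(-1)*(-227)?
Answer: -227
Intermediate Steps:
-1*(-1)*(-227) = 1*(-227) = -227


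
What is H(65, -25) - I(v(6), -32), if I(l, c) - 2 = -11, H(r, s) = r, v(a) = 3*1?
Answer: 74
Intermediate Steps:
v(a) = 3
I(l, c) = -9 (I(l, c) = 2 - 11 = -9)
H(65, -25) - I(v(6), -32) = 65 - 1*(-9) = 65 + 9 = 74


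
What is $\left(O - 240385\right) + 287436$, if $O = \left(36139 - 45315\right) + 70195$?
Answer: $108070$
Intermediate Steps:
$O = 61019$ ($O = -9176 + 70195 = 61019$)
$\left(O - 240385\right) + 287436 = \left(61019 - 240385\right) + 287436 = -179366 + 287436 = 108070$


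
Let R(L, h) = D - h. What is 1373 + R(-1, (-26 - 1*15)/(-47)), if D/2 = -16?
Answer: 62986/47 ≈ 1340.1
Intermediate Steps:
D = -32 (D = 2*(-16) = -32)
R(L, h) = -32 - h
1373 + R(-1, (-26 - 1*15)/(-47)) = 1373 + (-32 - (-26 - 1*15)/(-47)) = 1373 + (-32 - (-26 - 15)*(-1)/47) = 1373 + (-32 - (-41)*(-1)/47) = 1373 + (-32 - 1*41/47) = 1373 + (-32 - 41/47) = 1373 - 1545/47 = 62986/47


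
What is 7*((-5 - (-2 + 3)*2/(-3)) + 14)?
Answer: 203/3 ≈ 67.667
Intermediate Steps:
7*((-5 - (-2 + 3)*2/(-3)) + 14) = 7*((-5 - 2*(-1/3)) + 14) = 7*((-5 - (-2)/3) + 14) = 7*((-5 - 1*(-2/3)) + 14) = 7*((-5 + 2/3) + 14) = 7*(-13/3 + 14) = 7*(29/3) = 203/3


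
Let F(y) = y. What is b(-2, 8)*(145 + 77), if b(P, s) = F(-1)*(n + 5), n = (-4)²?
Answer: -4662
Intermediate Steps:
n = 16
b(P, s) = -21 (b(P, s) = -(16 + 5) = -1*21 = -21)
b(-2, 8)*(145 + 77) = -21*(145 + 77) = -21*222 = -4662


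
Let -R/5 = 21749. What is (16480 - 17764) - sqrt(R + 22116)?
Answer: -1284 - I*sqrt(86629) ≈ -1284.0 - 294.33*I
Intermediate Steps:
R = -108745 (R = -5*21749 = -108745)
(16480 - 17764) - sqrt(R + 22116) = (16480 - 17764) - sqrt(-108745 + 22116) = -1284 - sqrt(-86629) = -1284 - I*sqrt(86629)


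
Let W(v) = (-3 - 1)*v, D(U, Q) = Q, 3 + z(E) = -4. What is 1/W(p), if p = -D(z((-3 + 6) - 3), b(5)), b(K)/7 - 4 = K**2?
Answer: 1/812 ≈ 0.0012315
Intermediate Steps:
z(E) = -7 (z(E) = -3 - 4 = -7)
b(K) = 28 + 7*K**2
p = -203 (p = -(28 + 7*5**2) = -(28 + 7*25) = -(28 + 175) = -1*203 = -203)
W(v) = -4*v
1/W(p) = 1/(-4*(-203)) = 1/812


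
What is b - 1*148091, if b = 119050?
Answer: -29041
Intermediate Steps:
b - 1*148091 = 119050 - 1*148091 = 119050 - 148091 = -29041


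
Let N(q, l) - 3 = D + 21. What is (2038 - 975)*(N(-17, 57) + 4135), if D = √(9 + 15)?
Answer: 4421017 + 2126*√6 ≈ 4.4262e+6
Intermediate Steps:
D = 2*√6 (D = √24 = 2*√6 ≈ 4.8990)
N(q, l) = 24 + 2*√6 (N(q, l) = 3 + (2*√6 + 21) = 3 + (21 + 2*√6) = 24 + 2*√6)
(2038 - 975)*(N(-17, 57) + 4135) = (2038 - 975)*((24 + 2*√6) + 4135) = 1063*(4159 + 2*√6) = 4421017 + 2126*√6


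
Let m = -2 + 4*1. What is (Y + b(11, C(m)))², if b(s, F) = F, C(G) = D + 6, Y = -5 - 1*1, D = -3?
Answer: 9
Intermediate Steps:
m = 2 (m = -2 + 4 = 2)
Y = -6 (Y = -5 - 1 = -6)
C(G) = 3 (C(G) = -3 + 6 = 3)
(Y + b(11, C(m)))² = (-6 + 3)² = (-3)² = 9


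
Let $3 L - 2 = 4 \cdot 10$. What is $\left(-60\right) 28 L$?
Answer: $-23520$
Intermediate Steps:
$L = 14$ ($L = \frac{2}{3} + \frac{4 \cdot 10}{3} = \frac{2}{3} + \frac{1}{3} \cdot 40 = \frac{2}{3} + \frac{40}{3} = 14$)
$\left(-60\right) 28 L = \left(-60\right) 28 \cdot 14 = \left(-1680\right) 14 = -23520$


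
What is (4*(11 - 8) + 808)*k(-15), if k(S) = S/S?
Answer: 820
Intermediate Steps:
k(S) = 1
(4*(11 - 8) + 808)*k(-15) = (4*(11 - 8) + 808)*1 = (4*3 + 808)*1 = (12 + 808)*1 = 820*1 = 820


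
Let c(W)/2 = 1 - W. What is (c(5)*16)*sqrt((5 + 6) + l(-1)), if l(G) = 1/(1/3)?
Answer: -128*sqrt(14) ≈ -478.93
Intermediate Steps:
c(W) = 2 - 2*W (c(W) = 2*(1 - W) = 2 - 2*W)
l(G) = 3 (l(G) = 1/(1/3) = 3)
(c(5)*16)*sqrt((5 + 6) + l(-1)) = ((2 - 2*5)*16)*sqrt((5 + 6) + 3) = ((2 - 10)*16)*sqrt(11 + 3) = (-8*16)*sqrt(14) = -128*sqrt(14)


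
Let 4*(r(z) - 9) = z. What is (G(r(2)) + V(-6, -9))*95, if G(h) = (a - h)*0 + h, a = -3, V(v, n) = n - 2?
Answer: -285/2 ≈ -142.50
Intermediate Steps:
V(v, n) = -2 + n
r(z) = 9 + z/4
G(h) = h (G(h) = (-3 - h)*0 + h = 0 + h = h)
(G(r(2)) + V(-6, -9))*95 = ((9 + (1/4)*2) + (-2 - 9))*95 = ((9 + 1/2) - 11)*95 = (19/2 - 11)*95 = -3/2*95 = -285/2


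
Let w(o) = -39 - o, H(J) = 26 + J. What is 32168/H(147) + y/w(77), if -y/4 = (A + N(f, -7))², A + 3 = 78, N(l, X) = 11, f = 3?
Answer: 2212380/5017 ≈ 440.98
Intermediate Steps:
A = 75 (A = -3 + 78 = 75)
y = -29584 (y = -4*(75 + 11)² = -4*86² = -4*7396 = -29584)
32168/H(147) + y/w(77) = 32168/(26 + 147) - 29584/(-39 - 1*77) = 32168/173 - 29584/(-39 - 77) = 32168*(1/173) - 29584/(-116) = 32168/173 - 29584*(-1/116) = 32168/173 + 7396/29 = 2212380/5017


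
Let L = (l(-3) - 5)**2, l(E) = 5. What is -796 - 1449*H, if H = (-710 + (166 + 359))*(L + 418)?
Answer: 112050374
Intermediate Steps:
L = 0 (L = (5 - 5)**2 = 0**2 = 0)
H = -77330 (H = (-710 + (166 + 359))*(0 + 418) = (-710 + 525)*418 = -185*418 = -77330)
-796 - 1449*H = -796 - 1449*(-77330) = -796 + 112051170 = 112050374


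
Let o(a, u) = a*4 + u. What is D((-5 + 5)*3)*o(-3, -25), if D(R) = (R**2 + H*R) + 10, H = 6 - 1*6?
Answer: -370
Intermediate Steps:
o(a, u) = u + 4*a (o(a, u) = 4*a + u = u + 4*a)
H = 0 (H = 6 - 6 = 0)
D(R) = 10 + R**2 (D(R) = (R**2 + 0*R) + 10 = (R**2 + 0) + 10 = R**2 + 10 = 10 + R**2)
D((-5 + 5)*3)*o(-3, -25) = (10 + ((-5 + 5)*3)**2)*(-25 + 4*(-3)) = (10 + (0*3)**2)*(-25 - 12) = (10 + 0**2)*(-37) = (10 + 0)*(-37) = 10*(-37) = -370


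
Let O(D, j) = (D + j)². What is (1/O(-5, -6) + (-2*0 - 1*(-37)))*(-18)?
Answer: -80604/121 ≈ -666.15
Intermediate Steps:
(1/O(-5, -6) + (-2*0 - 1*(-37)))*(-18) = (1/((-5 - 6)²) + (-2*0 - 1*(-37)))*(-18) = (1/((-11)²) + (0 + 37))*(-18) = (1/121 + 37)*(-18) = (4478/121)*(-18) = -80604/121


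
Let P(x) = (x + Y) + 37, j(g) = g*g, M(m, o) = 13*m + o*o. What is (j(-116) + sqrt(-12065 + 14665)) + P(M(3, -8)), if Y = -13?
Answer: 13583 + 10*sqrt(26) ≈ 13634.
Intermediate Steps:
M(m, o) = o**2 + 13*m (M(m, o) = 13*m + o**2 = o**2 + 13*m)
j(g) = g**2
P(x) = 24 + x (P(x) = (x - 13) + 37 = (-13 + x) + 37 = 24 + x)
(j(-116) + sqrt(-12065 + 14665)) + P(M(3, -8)) = ((-116)**2 + sqrt(-12065 + 14665)) + (24 + ((-8)**2 + 13*3)) = (13456 + sqrt(2600)) + (24 + (64 + 39)) = (13456 + 10*sqrt(26)) + (24 + 103) = (13456 + 10*sqrt(26)) + 127 = 13583 + 10*sqrt(26)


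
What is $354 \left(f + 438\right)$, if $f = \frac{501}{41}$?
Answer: $\frac{6534486}{41} \approx 1.5938 \cdot 10^{5}$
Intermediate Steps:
$f = \frac{501}{41}$ ($f = 501 \cdot \frac{1}{41} = \frac{501}{41} \approx 12.22$)
$354 \left(f + 438\right) = 354 \left(\frac{501}{41} + 438\right) = 354 \cdot \frac{18459}{41} = \frac{6534486}{41}$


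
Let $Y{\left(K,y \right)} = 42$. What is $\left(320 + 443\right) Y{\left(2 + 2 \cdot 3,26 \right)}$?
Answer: $32046$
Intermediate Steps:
$\left(320 + 443\right) Y{\left(2 + 2 \cdot 3,26 \right)} = \left(320 + 443\right) 42 = 763 \cdot 42 = 32046$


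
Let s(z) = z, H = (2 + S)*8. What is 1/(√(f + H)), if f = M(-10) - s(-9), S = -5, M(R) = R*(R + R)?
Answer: √185/185 ≈ 0.073521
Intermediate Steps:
M(R) = 2*R² (M(R) = R*(2*R) = 2*R²)
H = -24 (H = (2 - 5)*8 = -3*8 = -24)
f = 209 (f = 2*(-10)² - 1*(-9) = 2*100 + 9 = 200 + 9 = 209)
1/(√(f + H)) = 1/(√(209 - 24)) = 1/(√185) = √185/185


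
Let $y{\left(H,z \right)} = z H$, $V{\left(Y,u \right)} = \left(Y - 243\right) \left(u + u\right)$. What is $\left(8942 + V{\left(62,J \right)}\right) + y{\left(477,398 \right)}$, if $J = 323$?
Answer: $81862$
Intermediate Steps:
$V{\left(Y,u \right)} = 2 u \left(-243 + Y\right)$ ($V{\left(Y,u \right)} = \left(-243 + Y\right) 2 u = 2 u \left(-243 + Y\right)$)
$y{\left(H,z \right)} = H z$
$\left(8942 + V{\left(62,J \right)}\right) + y{\left(477,398 \right)} = \left(8942 + 2 \cdot 323 \left(-243 + 62\right)\right) + 477 \cdot 398 = \left(8942 + 2 \cdot 323 \left(-181\right)\right) + 189846 = \left(8942 - 116926\right) + 189846 = -107984 + 189846 = 81862$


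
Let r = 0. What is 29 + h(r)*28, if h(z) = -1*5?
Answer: -111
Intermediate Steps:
h(z) = -5
29 + h(r)*28 = 29 - 5*28 = 29 - 140 = -111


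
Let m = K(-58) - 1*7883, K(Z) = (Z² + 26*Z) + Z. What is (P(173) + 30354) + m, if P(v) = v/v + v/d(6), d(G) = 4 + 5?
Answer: 218603/9 ≈ 24289.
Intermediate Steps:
d(G) = 9
K(Z) = Z² + 27*Z
P(v) = 1 + v/9 (P(v) = v/v + v/9 = 1 + v*(⅑) = 1 + v/9)
m = -6085 (m = -58*(27 - 58) - 1*7883 = -58*(-31) - 7883 = 1798 - 7883 = -6085)
(P(173) + 30354) + m = ((1 + (⅑)*173) + 30354) - 6085 = ((1 + 173/9) + 30354) - 6085 = (182/9 + 30354) - 6085 = 273368/9 - 6085 = 218603/9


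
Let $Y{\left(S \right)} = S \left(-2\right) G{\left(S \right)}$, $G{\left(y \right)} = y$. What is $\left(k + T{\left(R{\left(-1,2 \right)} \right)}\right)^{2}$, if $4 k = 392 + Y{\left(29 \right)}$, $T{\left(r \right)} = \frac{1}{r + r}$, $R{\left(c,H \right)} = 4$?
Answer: $\frac{6651241}{64} \approx 1.0393 \cdot 10^{5}$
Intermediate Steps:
$Y{\left(S \right)} = - 2 S^{2}$ ($Y{\left(S \right)} = S \left(-2\right) S = - 2 S S = - 2 S^{2}$)
$T{\left(r \right)} = \frac{1}{2 r}$
$k = - \frac{645}{2}$ ($k = \frac{392 - 2 \cdot 29^{2}}{4} = \frac{392 - 1682}{4} = \frac{1}{4} \left(-1290\right) = - \frac{645}{2} \approx -322.5$)
$\left(k + T{\left(R{\left(-1,2 \right)} \right)}\right)^{2} = \left(- \frac{645}{2} + \frac{1}{2 \cdot 4}\right)^{2} = \left(- \frac{645}{2} + \frac{1}{2} \cdot \frac{1}{4}\right)^{2} = \left(- \frac{645}{2} + \frac{1}{8}\right)^{2} = \left(- \frac{2579}{8}\right)^{2} = \frac{6651241}{64}$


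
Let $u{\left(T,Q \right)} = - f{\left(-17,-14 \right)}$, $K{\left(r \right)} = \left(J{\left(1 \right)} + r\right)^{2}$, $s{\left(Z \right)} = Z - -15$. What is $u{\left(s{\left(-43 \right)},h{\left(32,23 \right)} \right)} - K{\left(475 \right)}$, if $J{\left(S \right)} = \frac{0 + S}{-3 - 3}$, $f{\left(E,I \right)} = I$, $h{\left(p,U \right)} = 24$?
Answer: $- \frac{8116297}{36} \approx -2.2545 \cdot 10^{5}$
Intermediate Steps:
$J{\left(S \right)} = - \frac{S}{6}$ ($J{\left(S \right)} = \frac{S}{-6} = S \left(- \frac{1}{6}\right) = - \frac{S}{6}$)
$s{\left(Z \right)} = 15 + Z$ ($s{\left(Z \right)} = Z + 15 = 15 + Z$)
$K{\left(r \right)} = \left(- \frac{1}{6} + r\right)^{2}$ ($K{\left(r \right)} = \left(\left(- \frac{1}{6}\right) 1 + r\right)^{2} = \left(- \frac{1}{6} + r\right)^{2}$)
$u{\left(T,Q \right)} = 14$ ($u{\left(T,Q \right)} = \left(-1\right) \left(-14\right) = 14$)
$u{\left(s{\left(-43 \right)},h{\left(32,23 \right)} \right)} - K{\left(475 \right)} = 14 - \frac{\left(-1 + 6 \cdot 475\right)^{2}}{36} = 14 - \frac{\left(-1 + 2850\right)^{2}}{36} = 14 - \frac{2849^{2}}{36} = 14 - \frac{1}{36} \cdot 8116801 = 14 - \frac{8116801}{36} = - \frac{8116297}{36}$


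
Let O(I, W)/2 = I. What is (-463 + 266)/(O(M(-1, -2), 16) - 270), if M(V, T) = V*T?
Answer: 197/266 ≈ 0.74060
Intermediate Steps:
M(V, T) = T*V
O(I, W) = 2*I
(-463 + 266)/(O(M(-1, -2), 16) - 270) = (-463 + 266)/(2*(-2*(-1)) - 270) = -197/(2*2 - 270) = -197/(4 - 270) = -197/(-266) = -197*(-1/266) = 197/266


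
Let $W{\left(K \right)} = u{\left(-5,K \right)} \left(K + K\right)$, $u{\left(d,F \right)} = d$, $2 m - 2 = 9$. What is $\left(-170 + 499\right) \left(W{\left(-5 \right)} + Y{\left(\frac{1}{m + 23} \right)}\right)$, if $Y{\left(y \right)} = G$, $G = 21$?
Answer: $23359$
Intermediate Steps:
$m = \frac{11}{2}$ ($m = 1 + \frac{1}{2} \cdot 9 = 1 + \frac{9}{2} = \frac{11}{2} \approx 5.5$)
$Y{\left(y \right)} = 21$
$W{\left(K \right)} = - 10 K$ ($W{\left(K \right)} = - 5 \left(K + K\right) = - 5 \cdot 2 K = - 10 K$)
$\left(-170 + 499\right) \left(W{\left(-5 \right)} + Y{\left(\frac{1}{m + 23} \right)}\right) = \left(-170 + 499\right) \left(\left(-10\right) \left(-5\right) + 21\right) = 329 \left(50 + 21\right) = 329 \cdot 71 = 23359$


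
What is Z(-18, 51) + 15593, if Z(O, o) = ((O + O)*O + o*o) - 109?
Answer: 18733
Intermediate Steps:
Z(O, o) = -109 + o**2 + 2*O**2 (Z(O, o) = ((2*O)*O + o**2) - 109 = (2*O**2 + o**2) - 109 = (o**2 + 2*O**2) - 109 = -109 + o**2 + 2*O**2)
Z(-18, 51) + 15593 = (-109 + 51**2 + 2*(-18)**2) + 15593 = (-109 + 2601 + 2*324) + 15593 = (-109 + 2601 + 648) + 15593 = 3140 + 15593 = 18733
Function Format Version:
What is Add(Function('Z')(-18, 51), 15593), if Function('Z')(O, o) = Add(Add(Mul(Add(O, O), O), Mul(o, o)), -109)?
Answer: 18733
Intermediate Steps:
Function('Z')(O, o) = Add(-109, Pow(o, 2), Mul(2, Pow(O, 2))) (Function('Z')(O, o) = Add(Add(Mul(Mul(2, O), O), Pow(o, 2)), -109) = Add(Add(Mul(2, Pow(O, 2)), Pow(o, 2)), -109) = Add(Add(Pow(o, 2), Mul(2, Pow(O, 2))), -109) = Add(-109, Pow(o, 2), Mul(2, Pow(O, 2))))
Add(Function('Z')(-18, 51), 15593) = Add(Add(-109, Pow(51, 2), Mul(2, Pow(-18, 2))), 15593) = Add(Add(-109, 2601, Mul(2, 324)), 15593) = Add(Add(-109, 2601, 648), 15593) = Add(3140, 15593) = 18733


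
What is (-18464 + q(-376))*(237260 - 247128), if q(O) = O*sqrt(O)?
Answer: 182202752 + 7420736*I*sqrt(94) ≈ 1.822e+8 + 7.1947e+7*I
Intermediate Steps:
q(O) = O**(3/2)
(-18464 + q(-376))*(237260 - 247128) = (-18464 + (-376)**(3/2))*(237260 - 247128) = (-18464 - 752*I*sqrt(94))*(-9868) = 182202752 + 7420736*I*sqrt(94)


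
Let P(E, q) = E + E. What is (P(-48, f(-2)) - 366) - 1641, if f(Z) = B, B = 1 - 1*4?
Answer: -2103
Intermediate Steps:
B = -3 (B = 1 - 4 = -3)
f(Z) = -3
P(E, q) = 2*E
(P(-48, f(-2)) - 366) - 1641 = (2*(-48) - 366) - 1641 = (-96 - 366) - 1641 = -462 - 1641 = -2103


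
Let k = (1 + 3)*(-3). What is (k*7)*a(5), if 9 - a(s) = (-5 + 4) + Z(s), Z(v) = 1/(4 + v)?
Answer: -2492/3 ≈ -830.67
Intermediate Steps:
a(s) = 10 - 1/(4 + s) (a(s) = 9 - ((-5 + 4) + 1/(4 + s)) = 9 - (-1 + 1/(4 + s)) = 9 + (1 - 1/(4 + s)) = 10 - 1/(4 + s))
k = -12 (k = 4*(-3) = -12)
(k*7)*a(5) = (-12*7)*((39 + 10*5)/(4 + 5)) = -84*(39 + 50)/9 = -28*89/3 = -84*89/9 = -2492/3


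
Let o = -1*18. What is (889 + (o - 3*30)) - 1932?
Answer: -1151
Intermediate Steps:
o = -18
(889 + (o - 3*30)) - 1932 = (889 + (-18 - 3*30)) - 1932 = (889 + (-18 - 90)) - 1932 = (889 - 108) - 1932 = 781 - 1932 = -1151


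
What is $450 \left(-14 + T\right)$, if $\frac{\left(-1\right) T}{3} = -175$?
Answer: $229950$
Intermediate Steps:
$T = 525$ ($T = \left(-3\right) \left(-175\right) = 525$)
$450 \left(-14 + T\right) = 450 \left(-14 + 525\right) = 450 \cdot 511 = 229950$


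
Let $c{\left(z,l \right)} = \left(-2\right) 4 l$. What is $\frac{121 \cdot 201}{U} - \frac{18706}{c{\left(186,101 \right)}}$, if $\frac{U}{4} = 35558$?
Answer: $\frac{335030395}{14365432} \approx 23.322$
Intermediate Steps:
$U = 142232$ ($U = 4 \cdot 35558 = 142232$)
$c{\left(z,l \right)} = - 8 l$
$\frac{121 \cdot 201}{U} - \frac{18706}{c{\left(186,101 \right)}} = \frac{121 \cdot 201}{142232} - \frac{18706}{\left(-8\right) 101} = 24321 \cdot \frac{1}{142232} - \frac{18706}{-808} = \frac{24321}{142232} - - \frac{9353}{404} = \frac{24321}{142232} + \frac{9353}{404} = \frac{335030395}{14365432}$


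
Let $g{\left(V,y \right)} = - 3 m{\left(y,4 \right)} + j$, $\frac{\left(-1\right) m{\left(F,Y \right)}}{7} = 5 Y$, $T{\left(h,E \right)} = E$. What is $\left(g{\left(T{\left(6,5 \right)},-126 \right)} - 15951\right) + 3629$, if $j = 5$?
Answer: $-11897$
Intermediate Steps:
$m{\left(F,Y \right)} = - 35 Y$ ($m{\left(F,Y \right)} = - 7 \cdot 5 Y = - 35 Y$)
$g{\left(V,y \right)} = 425$ ($g{\left(V,y \right)} = - 3 \left(\left(-35\right) 4\right) + 5 = \left(-3\right) \left(-140\right) + 5 = 420 + 5 = 425$)
$\left(g{\left(T{\left(6,5 \right)},-126 \right)} - 15951\right) + 3629 = \left(425 - 15951\right) + 3629 = -15526 + 3629 = -11897$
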